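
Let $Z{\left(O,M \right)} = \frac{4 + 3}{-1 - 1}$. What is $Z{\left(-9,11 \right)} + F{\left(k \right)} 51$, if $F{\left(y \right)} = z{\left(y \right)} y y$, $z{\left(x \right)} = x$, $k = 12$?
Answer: $\frac{176249}{2} \approx 88125.0$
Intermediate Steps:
$Z{\left(O,M \right)} = - \frac{7}{2}$ ($Z{\left(O,M \right)} = \frac{7}{-2} = 7 \left(- \frac{1}{2}\right) = - \frac{7}{2}$)
$F{\left(y \right)} = y^{3}$ ($F{\left(y \right)} = y y y = y^{2} y = y^{3}$)
$Z{\left(-9,11 \right)} + F{\left(k \right)} 51 = - \frac{7}{2} + 12^{3} \cdot 51 = - \frac{7}{2} + 1728 \cdot 51 = - \frac{7}{2} + 88128 = \frac{176249}{2}$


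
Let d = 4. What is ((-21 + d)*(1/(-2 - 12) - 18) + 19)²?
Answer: 20857489/196 ≈ 1.0642e+5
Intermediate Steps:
((-21 + d)*(1/(-2 - 12) - 18) + 19)² = ((-21 + 4)*(1/(-2 - 12) - 18) + 19)² = (-17*(1/(-14) - 18) + 19)² = (-17*(-1/14 - 18) + 19)² = (-17*(-253/14) + 19)² = (4301/14 + 19)² = (4567/14)² = 20857489/196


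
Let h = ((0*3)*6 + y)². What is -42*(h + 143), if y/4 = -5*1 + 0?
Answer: -22806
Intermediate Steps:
y = -20 (y = 4*(-5*1 + 0) = 4*(-5 + 0) = 4*(-5) = -20)
h = 400 (h = ((0*3)*6 - 20)² = (0*6 - 20)² = (0 - 20)² = (-20)² = 400)
-42*(h + 143) = -42*(400 + 143) = -42*543 = -22806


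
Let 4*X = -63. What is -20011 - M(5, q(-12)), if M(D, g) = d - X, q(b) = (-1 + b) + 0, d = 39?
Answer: -80263/4 ≈ -20066.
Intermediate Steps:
q(b) = -1 + b
X = -63/4 (X = (1/4)*(-63) = -63/4 ≈ -15.750)
M(D, g) = 219/4 (M(D, g) = 39 - 1*(-63/4) = 39 + 63/4 = 219/4)
-20011 - M(5, q(-12)) = -20011 - 1*219/4 = -20011 - 219/4 = -80263/4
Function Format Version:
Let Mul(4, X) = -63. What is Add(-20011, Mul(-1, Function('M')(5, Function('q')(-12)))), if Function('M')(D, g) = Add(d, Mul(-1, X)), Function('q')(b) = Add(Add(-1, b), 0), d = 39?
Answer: Rational(-80263, 4) ≈ -20066.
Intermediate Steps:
Function('q')(b) = Add(-1, b)
X = Rational(-63, 4) (X = Mul(Rational(1, 4), -63) = Rational(-63, 4) ≈ -15.750)
Function('M')(D, g) = Rational(219, 4) (Function('M')(D, g) = Add(39, Mul(-1, Rational(-63, 4))) = Add(39, Rational(63, 4)) = Rational(219, 4))
Add(-20011, Mul(-1, Function('M')(5, Function('q')(-12)))) = Add(-20011, Mul(-1, Rational(219, 4))) = Add(-20011, Rational(-219, 4)) = Rational(-80263, 4)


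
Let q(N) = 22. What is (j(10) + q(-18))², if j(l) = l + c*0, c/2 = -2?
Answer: 1024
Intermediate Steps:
c = -4 (c = 2*(-2) = -4)
j(l) = l (j(l) = l - 4*0 = l + 0 = l)
(j(10) + q(-18))² = (10 + 22)² = 32² = 1024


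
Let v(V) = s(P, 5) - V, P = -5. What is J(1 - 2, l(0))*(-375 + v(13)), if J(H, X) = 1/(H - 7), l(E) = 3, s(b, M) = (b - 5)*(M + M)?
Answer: 61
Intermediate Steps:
s(b, M) = 2*M*(-5 + b) (s(b, M) = (-5 + b)*(2*M) = 2*M*(-5 + b))
J(H, X) = 1/(-7 + H)
v(V) = -100 - V (v(V) = 2*5*(-5 - 5) - V = 2*5*(-10) - V = -100 - V)
J(1 - 2, l(0))*(-375 + v(13)) = (-375 + (-100 - 1*13))/(-7 + (1 - 2)) = (-375 + (-100 - 13))/(-7 - 1) = (-375 - 113)/(-8) = -1/8*(-488) = 61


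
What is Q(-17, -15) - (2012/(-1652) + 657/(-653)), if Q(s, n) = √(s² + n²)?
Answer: 599800/269689 + √514 ≈ 24.896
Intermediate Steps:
Q(s, n) = √(n² + s²)
Q(-17, -15) - (2012/(-1652) + 657/(-653)) = √((-15)² + (-17)²) - (2012/(-1652) + 657/(-653)) = √(225 + 289) - (2012*(-1/1652) + 657*(-1/653)) = √514 - (-503/413 - 657/653) = √514 - 1*(-599800/269689) = √514 + 599800/269689 = 599800/269689 + √514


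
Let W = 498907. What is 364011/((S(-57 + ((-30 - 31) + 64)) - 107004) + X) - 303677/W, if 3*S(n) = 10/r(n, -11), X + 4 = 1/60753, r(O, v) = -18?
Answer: -117066902567572903/29190856222393034 ≈ -4.0104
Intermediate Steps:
X = -243011/60753 (X = -4 + 1/60753 = -243011/60753 ≈ -4.0000)
S(n) = -5/27 (S(n) = (10/(-18))/3 = (10*(-1/18))/3 = (1/3)*(-5/9) = -5/27)
364011/((S(-57 + ((-30 - 31) + 64)) - 107004) + X) - 303677/W = 364011/((-5/27 - 107004) - 243011/60753) - 303677/498907 = 364011/(-2889113/27 - 243011/60753) - 303677*1/498907 = 364011/(-58509614462/546777) - 303677/498907 = 364011*(-546777/58509614462) - 303677/498907 = -199032842547/58509614462 - 303677/498907 = -117066902567572903/29190856222393034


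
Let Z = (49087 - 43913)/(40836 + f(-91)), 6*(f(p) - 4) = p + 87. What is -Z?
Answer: -7761/61259 ≈ -0.12669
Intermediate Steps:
f(p) = 37/2 + p/6 (f(p) = 4 + (p + 87)/6 = 4 + (87 + p)/6 = 4 + (29/2 + p/6) = 37/2 + p/6)
Z = 7761/61259 (Z = (49087 - 43913)/(40836 + (37/2 + (1/6)*(-91))) = 5174/(40836 + (37/2 - 91/6)) = 5174/(40836 + 10/3) = 5174/(122518/3) = 5174*(3/122518) = 7761/61259 ≈ 0.12669)
-Z = -1*7761/61259 = -7761/61259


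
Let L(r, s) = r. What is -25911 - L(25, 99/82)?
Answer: -25936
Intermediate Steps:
-25911 - L(25, 99/82) = -25911 - 1*25 = -25911 - 25 = -25936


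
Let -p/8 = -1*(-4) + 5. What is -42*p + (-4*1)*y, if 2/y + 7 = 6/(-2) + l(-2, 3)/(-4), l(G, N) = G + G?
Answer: 27224/9 ≈ 3024.9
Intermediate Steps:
p = -72 (p = -8*(-1*(-4) + 5) = -8*(4 + 5) = -8*9 = -72)
l(G, N) = 2*G
y = -2/9 (y = 2/(-7 + (6/(-2) + (2*(-2))/(-4))) = 2/(-7 + (6*(-1/2) - 4*(-1/4))) = 2/(-7 + (-3 + 1)) = 2/(-7 - 2) = 2/(-9) = 2*(-1/9) = -2/9 ≈ -0.22222)
-42*p + (-4*1)*y = -42*(-72) - 4*1*(-2/9) = 3024 - 4*(-2/9) = 3024 + 8/9 = 27224/9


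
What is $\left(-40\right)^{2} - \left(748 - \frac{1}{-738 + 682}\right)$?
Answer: $\frac{47711}{56} \approx 851.98$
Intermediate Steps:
$\left(-40\right)^{2} - \left(748 - \frac{1}{-738 + 682}\right) = 1600 - \left(748 - \frac{1}{-56}\right) = 1600 - \frac{41889}{56} = \frac{47711}{56}$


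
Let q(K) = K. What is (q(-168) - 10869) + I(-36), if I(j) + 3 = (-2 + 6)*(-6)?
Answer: -11064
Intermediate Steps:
I(j) = -27 (I(j) = -3 + (-2 + 6)*(-6) = -3 + 4*(-6) = -3 - 24 = -27)
(q(-168) - 10869) + I(-36) = (-168 - 10869) - 27 = -11037 - 27 = -11064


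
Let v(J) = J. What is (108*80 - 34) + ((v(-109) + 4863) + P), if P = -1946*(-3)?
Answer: 19198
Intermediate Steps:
P = 5838
(108*80 - 34) + ((v(-109) + 4863) + P) = (108*80 - 34) + ((-109 + 4863) + 5838) = (8640 - 34) + (4754 + 5838) = 8606 + 10592 = 19198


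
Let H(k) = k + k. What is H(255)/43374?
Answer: 85/7229 ≈ 0.011758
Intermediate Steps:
H(k) = 2*k
H(255)/43374 = (2*255)/43374 = 510*(1/43374) = 85/7229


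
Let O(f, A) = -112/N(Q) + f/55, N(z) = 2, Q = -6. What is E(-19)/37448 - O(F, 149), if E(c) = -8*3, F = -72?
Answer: 14754347/257455 ≈ 57.308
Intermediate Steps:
E(c) = -24
O(f, A) = -56 + f/55 (O(f, A) = -112/2 + f/55 = -112*1/2 + f*(1/55) = -56 + f/55)
E(-19)/37448 - O(F, 149) = -24/37448 - (-56 + (1/55)*(-72)) = -24*1/37448 - (-56 - 72/55) = -3/4681 - 1*(-3152/55) = -3/4681 + 3152/55 = 14754347/257455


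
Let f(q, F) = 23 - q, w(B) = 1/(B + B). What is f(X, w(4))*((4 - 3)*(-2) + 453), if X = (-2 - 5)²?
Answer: -11726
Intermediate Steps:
X = 49 (X = (-7)² = 49)
w(B) = 1/(2*B)
f(X, w(4))*((4 - 3)*(-2) + 453) = (23 - 1*49)*((4 - 3)*(-2) + 453) = (23 - 49)*(1*(-2) + 453) = -26*(-2 + 453) = -26*451 = -11726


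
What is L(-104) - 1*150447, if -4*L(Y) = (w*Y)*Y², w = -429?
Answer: -120792111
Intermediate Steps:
L(Y) = 429*Y³/4 (L(Y) = -(-429*Y)*Y²/4 = -(-429)*Y³/4 = 429*Y³/4)
L(-104) - 1*150447 = (429/4)*(-104)³ - 1*150447 = (429/4)*(-1124864) - 150447 = -120641664 - 150447 = -120792111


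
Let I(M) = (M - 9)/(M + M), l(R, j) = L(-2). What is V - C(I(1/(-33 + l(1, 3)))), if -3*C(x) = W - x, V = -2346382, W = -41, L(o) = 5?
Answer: -14078627/6 ≈ -2.3464e+6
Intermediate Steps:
l(R, j) = 5
I(M) = (-9 + M)/(2*M) (I(M) = (-9 + M)/((2*M)) = (-9 + M)*(1/(2*M)) = (-9 + M)/(2*M))
C(x) = 41/3 + x/3 (C(x) = -(-41 - x)/3 = 41/3 + x/3)
V - C(I(1/(-33 + l(1, 3)))) = -2346382 - (41/3 + ((-9 + 1/(-33 + 5))/(2*(1/(-33 + 5))))/3) = -2346382 - (41/3 + ((-9 + 1/(-28))/(2*(1/(-28))))/3) = -2346382 - (41/3 + ((-9 - 1/28)/(2*(-1/28)))/3) = -2346382 - (41/3 + ((1/2)*(-28)*(-253/28))/3) = -2346382 - (41/3 + (1/3)*(253/2)) = -2346382 - (41/3 + 253/6) = -2346382 - 1*335/6 = -2346382 - 335/6 = -14078627/6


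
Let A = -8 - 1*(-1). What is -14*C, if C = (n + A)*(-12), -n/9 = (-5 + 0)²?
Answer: -38976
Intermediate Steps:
A = -7 (A = -8 + 1 = -7)
n = -225 (n = -9*(-5 + 0)² = -9*(-5)² = -9*25 = -225)
C = 2784 (C = (-225 - 7)*(-12) = -232*(-12) = 2784)
-14*C = -14*2784 = -38976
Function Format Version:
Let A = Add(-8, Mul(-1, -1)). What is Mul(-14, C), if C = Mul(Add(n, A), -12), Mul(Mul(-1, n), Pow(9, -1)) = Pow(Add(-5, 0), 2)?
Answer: -38976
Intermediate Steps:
A = -7 (A = Add(-8, 1) = -7)
n = -225 (n = Mul(-9, Pow(Add(-5, 0), 2)) = Mul(-9, Pow(-5, 2)) = Mul(-9, 25) = -225)
C = 2784 (C = Mul(Add(-225, -7), -12) = Mul(-232, -12) = 2784)
Mul(-14, C) = Mul(-14, 2784) = -38976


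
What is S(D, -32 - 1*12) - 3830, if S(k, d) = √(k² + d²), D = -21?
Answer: -3830 + √2377 ≈ -3781.2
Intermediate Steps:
S(k, d) = √(d² + k²)
S(D, -32 - 1*12) - 3830 = √((-32 - 1*12)² + (-21)²) - 3830 = √((-32 - 12)² + 441) - 3830 = √((-44)² + 441) - 3830 = √(1936 + 441) - 3830 = √2377 - 3830 = -3830 + √2377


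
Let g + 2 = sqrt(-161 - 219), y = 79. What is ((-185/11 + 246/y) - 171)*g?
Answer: 321016/869 - 321016*I*sqrt(95)/869 ≈ 369.41 - 3600.6*I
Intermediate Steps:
g = -2 + 2*I*sqrt(95) (g = -2 + sqrt(-161 - 219) = -2 + sqrt(-380) = -2 + 2*I*sqrt(95) ≈ -2.0 + 19.494*I)
((-185/11 + 246/y) - 171)*g = ((-185/11 + 246/79) - 171)*(-2 + 2*I*sqrt(95)) = (-11909/869 - 171)*(-2 + 2*I*sqrt(95)) = -160508*(-2 + 2*I*sqrt(95))/869 = 321016/869 - 321016*I*sqrt(95)/869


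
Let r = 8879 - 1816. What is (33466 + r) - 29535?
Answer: 10994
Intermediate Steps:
r = 7063
(33466 + r) - 29535 = (33466 + 7063) - 29535 = 40529 - 29535 = 10994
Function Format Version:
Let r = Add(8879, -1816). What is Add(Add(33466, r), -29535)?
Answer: 10994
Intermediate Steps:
r = 7063
Add(Add(33466, r), -29535) = Add(Add(33466, 7063), -29535) = Add(40529, -29535) = 10994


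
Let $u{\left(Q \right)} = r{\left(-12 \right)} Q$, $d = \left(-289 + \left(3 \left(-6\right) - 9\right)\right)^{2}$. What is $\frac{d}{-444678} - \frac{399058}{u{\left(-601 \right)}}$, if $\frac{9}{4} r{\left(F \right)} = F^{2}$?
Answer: $\frac{43402863035}{4276023648} \approx 10.15$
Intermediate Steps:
$r{\left(F \right)} = \frac{4 F^{2}}{9}$
$d = 99856$ ($d = \left(-289 - 27\right)^{2} = \left(-316\right)^{2} = 99856$)
$u{\left(Q \right)} = 64 Q$ ($u{\left(Q \right)} = \frac{4 \left(-12\right)^{2}}{9} Q = \frac{4}{9} \cdot 144 Q = 64 Q$)
$\frac{d}{-444678} - \frac{399058}{u{\left(-601 \right)}} = \frac{99856}{-444678} - \frac{399058}{64 \left(-601\right)} = 99856 \left(- \frac{1}{444678}\right) - \frac{399058}{-38464} = - \frac{49928}{222339} - - \frac{199529}{19232} = - \frac{49928}{222339} + \frac{199529}{19232} = \frac{43402863035}{4276023648}$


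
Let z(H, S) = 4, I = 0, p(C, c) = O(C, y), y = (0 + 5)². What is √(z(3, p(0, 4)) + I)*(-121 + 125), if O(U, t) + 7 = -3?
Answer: 8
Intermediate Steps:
y = 25 (y = 5² = 25)
O(U, t) = -10 (O(U, t) = -7 - 3 = -10)
p(C, c) = -10
√(z(3, p(0, 4)) + I)*(-121 + 125) = √(4 + 0)*(-121 + 125) = √4*4 = 2*4 = 8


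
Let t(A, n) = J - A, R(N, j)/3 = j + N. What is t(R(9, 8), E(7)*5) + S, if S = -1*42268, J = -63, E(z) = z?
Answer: -42382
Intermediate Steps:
R(N, j) = 3*N + 3*j (R(N, j) = 3*(j + N) = 3*(N + j) = 3*N + 3*j)
S = -42268
t(A, n) = -63 - A
t(R(9, 8), E(7)*5) + S = (-63 - (3*9 + 3*8)) - 42268 = (-63 - (27 + 24)) - 42268 = (-63 - 1*51) - 42268 = (-63 - 51) - 42268 = -114 - 42268 = -42382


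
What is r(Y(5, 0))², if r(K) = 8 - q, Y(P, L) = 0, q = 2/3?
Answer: 484/9 ≈ 53.778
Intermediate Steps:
q = ⅔ (q = 2*(⅓) = ⅔ ≈ 0.66667)
r(K) = 22/3 (r(K) = 8 - 1*⅔ = 8 - ⅔ = 22/3)
r(Y(5, 0))² = (22/3)² = 484/9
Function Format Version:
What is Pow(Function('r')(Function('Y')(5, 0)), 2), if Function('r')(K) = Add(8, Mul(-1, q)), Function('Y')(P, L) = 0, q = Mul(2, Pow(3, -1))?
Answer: Rational(484, 9) ≈ 53.778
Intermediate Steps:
q = Rational(2, 3) (q = Mul(2, Rational(1, 3)) = Rational(2, 3) ≈ 0.66667)
Function('r')(K) = Rational(22, 3) (Function('r')(K) = Add(8, Mul(-1, Rational(2, 3))) = Add(8, Rational(-2, 3)) = Rational(22, 3))
Pow(Function('r')(Function('Y')(5, 0)), 2) = Pow(Rational(22, 3), 2) = Rational(484, 9)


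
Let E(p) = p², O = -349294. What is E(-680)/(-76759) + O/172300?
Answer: -53241489073/6612787850 ≈ -8.0513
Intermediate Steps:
E(-680)/(-76759) + O/172300 = (-680)²/(-76759) - 349294/172300 = 462400*(-1/76759) - 349294*1/172300 = -462400/76759 - 174647/86150 = -53241489073/6612787850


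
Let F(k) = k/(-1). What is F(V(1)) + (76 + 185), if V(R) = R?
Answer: 260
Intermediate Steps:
F(k) = -k (F(k) = k*(-1) = -k)
F(V(1)) + (76 + 185) = -1*1 + (76 + 185) = -1 + 261 = 260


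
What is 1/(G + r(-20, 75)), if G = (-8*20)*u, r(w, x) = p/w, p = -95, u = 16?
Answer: -4/10221 ≈ -0.00039135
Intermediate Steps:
r(w, x) = -95/w
G = -2560 (G = -8*20*16 = -160*16 = -2560)
1/(G + r(-20, 75)) = 1/(-2560 - 95/(-20)) = 1/(-2560 - 95*(-1/20)) = 1/(-2560 + 19/4) = 1/(-10221/4) = -4/10221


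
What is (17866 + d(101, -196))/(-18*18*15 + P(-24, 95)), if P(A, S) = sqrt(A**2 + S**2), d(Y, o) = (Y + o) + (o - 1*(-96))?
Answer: -85881060/23609999 - 17671*sqrt(9601)/23609999 ≈ -3.7108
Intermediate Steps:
d(Y, o) = 96 + Y + 2*o (d(Y, o) = (Y + o) + (o + 96) = (Y + o) + (96 + o) = 96 + Y + 2*o)
(17866 + d(101, -196))/(-18*18*15 + P(-24, 95)) = (17866 + (96 + 101 + 2*(-196)))/(-18*18*15 + sqrt((-24)**2 + 95**2)) = (17866 + (96 + 101 - 392))/(-324*15 + sqrt(576 + 9025)) = (17866 - 195)/(-4860 + sqrt(9601)) = 17671/(-4860 + sqrt(9601))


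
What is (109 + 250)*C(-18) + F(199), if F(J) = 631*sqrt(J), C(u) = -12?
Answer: -4308 + 631*sqrt(199) ≈ 4593.4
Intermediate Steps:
(109 + 250)*C(-18) + F(199) = (109 + 250)*(-12) + 631*sqrt(199) = 359*(-12) + 631*sqrt(199) = -4308 + 631*sqrt(199)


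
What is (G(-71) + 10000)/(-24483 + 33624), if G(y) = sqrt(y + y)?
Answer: 10000/9141 + I*sqrt(142)/9141 ≈ 1.094 + 0.0013036*I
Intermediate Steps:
G(y) = sqrt(2)*sqrt(y) (G(y) = sqrt(2*y) = sqrt(2)*sqrt(y))
(G(-71) + 10000)/(-24483 + 33624) = (sqrt(2)*sqrt(-71) + 10000)/(-24483 + 33624) = (sqrt(2)*(I*sqrt(71)) + 10000)/9141 = (I*sqrt(142) + 10000)*(1/9141) = (10000 + I*sqrt(142))*(1/9141) = 10000/9141 + I*sqrt(142)/9141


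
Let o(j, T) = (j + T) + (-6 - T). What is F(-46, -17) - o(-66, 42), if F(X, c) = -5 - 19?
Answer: 48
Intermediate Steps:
F(X, c) = -24
o(j, T) = -6 + j (o(j, T) = (T + j) + (-6 - T) = -6 + j)
F(-46, -17) - o(-66, 42) = -24 - (-6 - 66) = -24 - 1*(-72) = -24 + 72 = 48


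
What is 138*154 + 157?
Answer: 21409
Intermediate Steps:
138*154 + 157 = 21252 + 157 = 21409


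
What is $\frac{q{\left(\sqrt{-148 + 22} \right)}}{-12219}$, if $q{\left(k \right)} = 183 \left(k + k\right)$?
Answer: $- \frac{366 i \sqrt{14}}{4073} \approx - 0.33623 i$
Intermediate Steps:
$q{\left(k \right)} = 366 k$ ($q{\left(k \right)} = 183 \cdot 2 k = 366 k$)
$\frac{q{\left(\sqrt{-148 + 22} \right)}}{-12219} = \frac{366 \sqrt{-148 + 22}}{-12219} = 366 \sqrt{-126} \left(- \frac{1}{12219}\right) = 366 \cdot 3 i \sqrt{14} \left(- \frac{1}{12219}\right) = 1098 i \sqrt{14} \left(- \frac{1}{12219}\right) = - \frac{366 i \sqrt{14}}{4073}$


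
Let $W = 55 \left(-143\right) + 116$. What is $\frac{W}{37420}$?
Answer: $- \frac{7749}{37420} \approx -0.20708$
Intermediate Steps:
$W = -7749$ ($W = -7865 + 116 = -7749$)
$\frac{W}{37420} = - \frac{7749}{37420}$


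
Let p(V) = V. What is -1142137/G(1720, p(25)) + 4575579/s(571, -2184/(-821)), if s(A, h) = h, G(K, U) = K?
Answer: 33639438491/19565 ≈ 1.7194e+6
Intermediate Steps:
-1142137/G(1720, p(25)) + 4575579/s(571, -2184/(-821)) = -1142137/1720 + 4575579/((-2184/(-821))) = -1142137*1/1720 + 4575579/((-2184*(-1/821))) = -1142137/1720 + 4575579/(2184/821) = -1142137/1720 + 4575579*(821/2184) = -1142137/1720 + 1252183453/728 = 33639438491/19565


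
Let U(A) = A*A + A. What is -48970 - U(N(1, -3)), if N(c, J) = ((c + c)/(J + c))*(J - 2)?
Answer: -49000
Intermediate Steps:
N(c, J) = 2*c*(-2 + J)/(J + c) (N(c, J) = ((2*c)/(J + c))*(-2 + J) = (2*c/(J + c))*(-2 + J) = 2*c*(-2 + J)/(J + c))
U(A) = A + A² (U(A) = A² + A = A + A²)
-48970 - U(N(1, -3)) = -48970 - 2*1*(-2 - 3)/(-3 + 1)*(1 + 2*1*(-2 - 3)/(-3 + 1)) = -48970 - 2*1*(-5)/(-2)*(1 + 2*1*(-5)/(-2)) = -48970 - 2*1*(-½)*(-5)*(1 + 2*1*(-½)*(-5)) = -48970 - 5*(1 + 5) = -48970 - 5*6 = -48970 - 1*30 = -48970 - 30 = -49000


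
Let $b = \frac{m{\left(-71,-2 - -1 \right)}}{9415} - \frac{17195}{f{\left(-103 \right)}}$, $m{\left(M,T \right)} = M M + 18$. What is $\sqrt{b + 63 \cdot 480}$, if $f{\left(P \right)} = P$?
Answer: $\frac{3 \sqrt{3177261829470610}}{969745} \approx 174.38$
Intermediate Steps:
$m{\left(M,T \right)} = 18 + M^{2}$ ($m{\left(M,T \right)} = M^{2} + 18 = 18 + M^{2}$)
$b = \frac{162412002}{969745}$ ($b = \frac{18 + \left(-71\right)^{2}}{9415} - \frac{17195}{-103} = \left(18 + 5041\right) \frac{1}{9415} - - \frac{17195}{103} = 5059 \cdot \frac{1}{9415} + \frac{17195}{103} = \frac{5059}{9415} + \frac{17195}{103} = \frac{162412002}{969745} \approx 167.48$)
$\sqrt{b + 63 \cdot 480} = \sqrt{\frac{162412002}{969745} + 63 \cdot 480} = \sqrt{\frac{162412002}{969745} + 30240} = \sqrt{\frac{29487500802}{969745}} = \frac{3 \sqrt{3177261829470610}}{969745}$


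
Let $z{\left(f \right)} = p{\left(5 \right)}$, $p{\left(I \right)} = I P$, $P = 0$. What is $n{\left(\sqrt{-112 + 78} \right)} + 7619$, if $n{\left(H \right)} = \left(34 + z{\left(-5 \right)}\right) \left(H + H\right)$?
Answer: $7619 + 68 i \sqrt{34} \approx 7619.0 + 396.5 i$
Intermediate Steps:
$p{\left(I \right)} = 0$ ($p{\left(I \right)} = I 0 = 0$)
$z{\left(f \right)} = 0$
$n{\left(H \right)} = 68 H$ ($n{\left(H \right)} = \left(34 + 0\right) \left(H + H\right) = 34 \cdot 2 H = 68 H$)
$n{\left(\sqrt{-112 + 78} \right)} + 7619 = 68 \sqrt{-112 + 78} + 7619 = 68 \sqrt{-34} + 7619 = 68 i \sqrt{34} + 7619 = 7619 + 68 i \sqrt{34}$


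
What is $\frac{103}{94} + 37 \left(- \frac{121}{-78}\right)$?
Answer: $\frac{107218}{1833} \approx 58.493$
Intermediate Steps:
$\frac{103}{94} + 37 \left(- \frac{121}{-78}\right) = 103 \cdot \frac{1}{94} + 37 \left(\left(-121\right) \left(- \frac{1}{78}\right)\right) = \frac{103}{94} + 37 \cdot \frac{121}{78} = \frac{103}{94} + \frac{4477}{78} = \frac{107218}{1833}$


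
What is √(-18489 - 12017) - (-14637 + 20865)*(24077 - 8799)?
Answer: -95151384 + I*√30506 ≈ -9.5151e+7 + 174.66*I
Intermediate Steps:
√(-18489 - 12017) - (-14637 + 20865)*(24077 - 8799) = √(-30506) - 6228*15278 = I*√30506 - 1*95151384 = I*√30506 - 95151384 = -95151384 + I*√30506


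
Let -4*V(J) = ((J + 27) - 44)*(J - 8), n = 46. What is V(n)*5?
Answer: -2755/2 ≈ -1377.5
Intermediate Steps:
V(J) = -(-17 + J)*(-8 + J)/4 (V(J) = -((J + 27) - 44)*(J - 8)/4 = -((27 + J) - 44)*(-8 + J)/4 = -(-17 + J)*(-8 + J)/4)
V(n)*5 = (-34 - ¼*46² + (25/4)*46)*5 = (-34 - ¼*2116 + 575/2)*5 = (-34 - 529 + 575/2)*5 = -551/2*5 = -2755/2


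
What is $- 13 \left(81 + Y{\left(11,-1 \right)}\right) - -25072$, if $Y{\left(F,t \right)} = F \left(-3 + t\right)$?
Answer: $24591$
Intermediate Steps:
$- 13 \left(81 + Y{\left(11,-1 \right)}\right) - -25072 = - 13 \left(81 + 11 \left(-3 - 1\right)\right) - -25072 = - 13 \left(81 + 11 \left(-4\right)\right) + 25072 = - 13 \left(81 - 44\right) + 25072 = \left(-13\right) 37 + 25072 = -481 + 25072 = 24591$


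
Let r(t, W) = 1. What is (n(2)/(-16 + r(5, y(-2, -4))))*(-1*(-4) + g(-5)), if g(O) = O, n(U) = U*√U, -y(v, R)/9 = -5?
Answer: 2*√2/15 ≈ 0.18856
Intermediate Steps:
y(v, R) = 45 (y(v, R) = -9*(-5) = 45)
n(U) = U^(3/2)
(n(2)/(-16 + r(5, y(-2, -4))))*(-1*(-4) + g(-5)) = (2^(3/2)/(-16 + 1))*(-1*(-4) - 5) = ((2*√2)/(-15))*(4 - 5) = ((2*√2)*(-1/15))*(-1) = -2*√2/15*(-1) = 2*√2/15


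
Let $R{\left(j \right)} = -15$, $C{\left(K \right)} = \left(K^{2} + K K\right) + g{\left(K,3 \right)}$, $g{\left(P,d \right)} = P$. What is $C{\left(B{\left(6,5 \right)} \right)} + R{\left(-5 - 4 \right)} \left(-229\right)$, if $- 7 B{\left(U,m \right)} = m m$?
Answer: $\frac{169390}{49} \approx 3456.9$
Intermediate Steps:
$B{\left(U,m \right)} = - \frac{m^{2}}{7}$ ($B{\left(U,m \right)} = - \frac{m m}{7} = - \frac{m^{2}}{7}$)
$C{\left(K \right)} = K + 2 K^{2}$ ($C{\left(K \right)} = \left(K^{2} + K K\right) + K = \left(K^{2} + K^{2}\right) + K = 2 K^{2} + K = K + 2 K^{2}$)
$C{\left(B{\left(6,5 \right)} \right)} + R{\left(-5 - 4 \right)} \left(-229\right) = - \frac{5^{2}}{7} \left(1 + 2 \left(- \frac{5^{2}}{7}\right)\right) - -3435 = \left(- \frac{1}{7}\right) 25 \left(1 + 2 \left(\left(- \frac{1}{7}\right) 25\right)\right) + 3435 = - \frac{25 \left(1 + 2 \left(- \frac{25}{7}\right)\right)}{7} + 3435 = - \frac{25 \left(1 - \frac{50}{7}\right)}{7} + 3435 = \left(- \frac{25}{7}\right) \left(- \frac{43}{7}\right) + 3435 = \frac{1075}{49} + 3435 = \frac{169390}{49}$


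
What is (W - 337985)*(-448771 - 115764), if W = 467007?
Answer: -72837434770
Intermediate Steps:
(W - 337985)*(-448771 - 115764) = (467007 - 337985)*(-448771 - 115764) = 129022*(-564535) = -72837434770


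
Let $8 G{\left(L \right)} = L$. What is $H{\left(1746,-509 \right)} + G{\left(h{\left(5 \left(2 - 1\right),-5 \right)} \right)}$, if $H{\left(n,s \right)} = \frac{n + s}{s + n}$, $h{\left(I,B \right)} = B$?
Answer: $\frac{3}{8} \approx 0.375$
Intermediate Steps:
$H{\left(n,s \right)} = 1$ ($H{\left(n,s \right)} = \frac{n + s}{n + s} = 1$)
$G{\left(L \right)} = \frac{L}{8}$
$H{\left(1746,-509 \right)} + G{\left(h{\left(5 \left(2 - 1\right),-5 \right)} \right)} = 1 + \frac{1}{8} \left(-5\right) = 1 - \frac{5}{8} = \frac{3}{8}$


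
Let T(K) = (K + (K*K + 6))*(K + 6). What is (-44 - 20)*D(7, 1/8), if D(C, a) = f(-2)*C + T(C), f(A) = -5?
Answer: -49344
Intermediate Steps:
T(K) = (6 + K)*(6 + K + K²) (T(K) = (K + (K² + 6))*(6 + K) = (K + (6 + K²))*(6 + K) = (6 + K + K²)*(6 + K) = (6 + K)*(6 + K + K²))
D(C, a) = 36 + C³ + 7*C + 7*C² (D(C, a) = -5*C + (36 + C³ + 7*C² + 12*C) = 36 + C³ + 7*C + 7*C²)
(-44 - 20)*D(7, 1/8) = (-44 - 20)*(36 + 7³ + 7*7 + 7*7²) = -64*(36 + 343 + 49 + 7*49) = -64*(36 + 343 + 49 + 343) = -64*771 = -49344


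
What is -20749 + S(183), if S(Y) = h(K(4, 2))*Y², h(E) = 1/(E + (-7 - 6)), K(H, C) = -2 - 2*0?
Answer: -114908/5 ≈ -22982.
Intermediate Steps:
K(H, C) = -2 (K(H, C) = -2 + 0 = -2)
h(E) = 1/(-13 + E) (h(E) = 1/(E - 13) = 1/(-13 + E))
S(Y) = -Y²/15 (S(Y) = Y²/(-13 - 2) = Y²/(-15) = -Y²/15)
-20749 + S(183) = -20749 - 1/15*183² = -20749 - 1/15*33489 = -20749 - 11163/5 = -114908/5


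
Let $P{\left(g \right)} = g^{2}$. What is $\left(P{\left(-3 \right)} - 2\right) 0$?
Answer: $0$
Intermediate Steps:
$\left(P{\left(-3 \right)} - 2\right) 0 = \left(\left(-3\right)^{2} - 2\right) 0 = \left(9 - 2\right) 0 = 7 \cdot 0 = 0$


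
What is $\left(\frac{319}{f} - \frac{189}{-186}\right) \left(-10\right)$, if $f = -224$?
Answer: $\frac{14165}{3472} \approx 4.0798$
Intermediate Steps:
$\left(\frac{319}{f} - \frac{189}{-186}\right) \left(-10\right) = \left(\frac{319}{-224} - \frac{189}{-186}\right) \left(-10\right) = \left(319 \left(- \frac{1}{224}\right) - - \frac{63}{62}\right) \left(-10\right) = \left(- \frac{319}{224} + \frac{63}{62}\right) \left(-10\right) = \left(- \frac{2833}{6944}\right) \left(-10\right) = \frac{14165}{3472}$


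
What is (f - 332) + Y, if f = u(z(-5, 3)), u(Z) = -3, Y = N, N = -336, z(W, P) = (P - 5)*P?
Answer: -671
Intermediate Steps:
z(W, P) = P*(-5 + P) (z(W, P) = (-5 + P)*P = P*(-5 + P))
Y = -336
f = -3
(f - 332) + Y = (-3 - 332) - 336 = -335 - 336 = -671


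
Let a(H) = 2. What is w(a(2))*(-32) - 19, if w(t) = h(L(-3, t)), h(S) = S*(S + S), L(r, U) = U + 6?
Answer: -4115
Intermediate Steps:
L(r, U) = 6 + U
h(S) = 2*S² (h(S) = S*(2*S) = 2*S²)
w(t) = 2*(6 + t)²
w(a(2))*(-32) - 19 = (2*(6 + 2)²)*(-32) - 19 = (2*8²)*(-32) - 19 = (2*64)*(-32) - 19 = 128*(-32) - 19 = -4096 - 19 = -4115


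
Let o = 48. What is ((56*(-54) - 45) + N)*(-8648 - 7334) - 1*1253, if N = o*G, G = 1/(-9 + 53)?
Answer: 539330771/11 ≈ 4.9030e+7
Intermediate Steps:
G = 1/44 ≈ 0.022727
N = 12/11 (N = 48*(1/44) = 12/11 ≈ 1.0909)
((56*(-54) - 45) + N)*(-8648 - 7334) - 1*1253 = ((56*(-54) - 45) + 12/11)*(-8648 - 7334) - 1*1253 = ((-3024 - 45) + 12/11)*(-15982) - 1253 = (-3069 + 12/11)*(-15982) - 1253 = -33747/11*(-15982) - 1253 = 539344554/11 - 1253 = 539330771/11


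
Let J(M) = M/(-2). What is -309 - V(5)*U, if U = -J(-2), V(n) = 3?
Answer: -306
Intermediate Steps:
J(M) = -M/2 (J(M) = M*(-½) = -M/2)
U = -1 (U = -(-1)*(-2)/2 = -1*1 = -1)
-309 - V(5)*U = -309 - 3*(-1) = -309 - 1*(-3) = -309 + 3 = -306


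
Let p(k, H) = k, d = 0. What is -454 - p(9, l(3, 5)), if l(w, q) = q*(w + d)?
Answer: -463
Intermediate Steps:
l(w, q) = q*w (l(w, q) = q*(w + 0) = q*w)
-454 - p(9, l(3, 5)) = -454 - 1*9 = -454 - 9 = -463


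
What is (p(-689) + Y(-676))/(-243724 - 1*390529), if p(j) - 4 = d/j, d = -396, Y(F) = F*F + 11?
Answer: -314867195/437000317 ≈ -0.72052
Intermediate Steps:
Y(F) = 11 + F² (Y(F) = F² + 11 = 11 + F²)
p(j) = 4 - 396/j
(p(-689) + Y(-676))/(-243724 - 1*390529) = ((4 - 396/(-689)) + (11 + (-676)²))/(-243724 - 1*390529) = ((4 - 396*(-1/689)) + (11 + 456976))/(-243724 - 390529) = ((4 + 396/689) + 456987)/(-634253) = (3152/689 + 456987)*(-1/634253) = (314867195/689)*(-1/634253) = -314867195/437000317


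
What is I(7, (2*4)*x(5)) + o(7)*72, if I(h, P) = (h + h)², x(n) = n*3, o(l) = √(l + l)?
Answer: 196 + 72*√14 ≈ 465.40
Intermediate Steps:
o(l) = √2*√l (o(l) = √(2*l) = √2*√l)
x(n) = 3*n
I(h, P) = 4*h² (I(h, P) = (2*h)² = 4*h²)
I(7, (2*4)*x(5)) + o(7)*72 = 4*7² + (√2*√7)*72 = 4*49 + √14*72 = 196 + 72*√14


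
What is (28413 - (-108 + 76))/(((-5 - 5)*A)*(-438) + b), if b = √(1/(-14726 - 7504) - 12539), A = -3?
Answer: -8308847079000/3838501649971 - 85335*I*√688492668370/3838501649971 ≈ -2.1646 - 0.018447*I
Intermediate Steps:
b = I*√688492668370/7410 (b = √(1/(-22230) - 12539) = √(-1/22230 - 12539) = √(-278741971/22230) = I*√688492668370/7410 ≈ 111.98*I)
(28413 - (-108 + 76))/(((-5 - 5)*A)*(-438) + b) = (28413 - (-108 + 76))/(((-5 - 5)*(-3))*(-438) + I*√688492668370/7410) = (28413 - 1*(-32))/(-10*(-3)*(-438) + I*√688492668370/7410) = (28413 + 32)/(30*(-438) + I*√688492668370/7410) = 28445/(-13140 + I*√688492668370/7410)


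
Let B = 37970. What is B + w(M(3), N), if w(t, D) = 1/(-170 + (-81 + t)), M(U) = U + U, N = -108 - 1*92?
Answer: 9302649/245 ≈ 37970.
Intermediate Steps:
N = -200 (N = -108 - 92 = -200)
M(U) = 2*U
w(t, D) = 1/(-251 + t)
B + w(M(3), N) = 37970 + 1/(-251 + 2*3) = 37970 + 1/(-251 + 6) = 37970 + 1/(-245) = 37970 - 1/245 = 9302649/245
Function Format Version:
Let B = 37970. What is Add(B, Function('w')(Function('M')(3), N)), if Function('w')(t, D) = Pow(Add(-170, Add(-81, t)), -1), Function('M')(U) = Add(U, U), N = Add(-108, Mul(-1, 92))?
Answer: Rational(9302649, 245) ≈ 37970.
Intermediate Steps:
N = -200 (N = Add(-108, -92) = -200)
Function('M')(U) = Mul(2, U)
Function('w')(t, D) = Pow(Add(-251, t), -1)
Add(B, Function('w')(Function('M')(3), N)) = Add(37970, Pow(Add(-251, Mul(2, 3)), -1)) = Add(37970, Pow(Add(-251, 6), -1)) = Add(37970, Pow(-245, -1)) = Add(37970, Rational(-1, 245)) = Rational(9302649, 245)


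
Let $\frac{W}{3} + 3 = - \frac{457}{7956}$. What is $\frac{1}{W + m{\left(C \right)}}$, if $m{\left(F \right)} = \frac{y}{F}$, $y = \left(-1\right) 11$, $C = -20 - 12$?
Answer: $- \frac{21216}{187307} \approx -0.11327$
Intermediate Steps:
$C = -32$
$y = -11$
$W = - \frac{24325}{2652}$ ($W = -9 + 3 \left(- \frac{457}{7956}\right) = -9 - \frac{457}{2652} = - \frac{24325}{2652} \approx -9.1723$)
$m{\left(F \right)} = - \frac{11}{F}$
$\frac{1}{W + m{\left(C \right)}} = \frac{1}{- \frac{24325}{2652} - \frac{11}{-32}} = \frac{1}{- \frac{24325}{2652} - - \frac{11}{32}} = \frac{1}{- \frac{24325}{2652} + \frac{11}{32}} = \frac{1}{- \frac{187307}{21216}} = - \frac{21216}{187307}$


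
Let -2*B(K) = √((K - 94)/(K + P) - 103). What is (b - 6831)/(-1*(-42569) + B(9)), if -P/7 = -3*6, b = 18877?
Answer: 27690453396/97854468493 + 36138*I*√8394/97854468493 ≈ 0.28298 + 3.3835e-5*I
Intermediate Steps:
P = 126 (P = -(-21)*6 = -7*(-18) = 126)
B(K) = -√(-103 + (-94 + K)/(126 + K))/2 (B(K) = -√((K - 94)/(K + 126) - 103)/2 = -√((-94 + K)/(126 + K) - 103)/2 = -√(-103 + (-94 + K)/(126 + K))/2)
(b - 6831)/(-1*(-42569) + B(9)) = (18877 - 6831)/(-1*(-42569) - √2*√(-(6536 + 51*9)/(126 + 9))/2) = 12046/(42569 - √2*√(-1*(6536 + 459)/135)/2) = 12046/(42569 - √2*√(-1*1/135*6995)/2) = 12046/(42569 - √2*√(-1399/27)/2) = 12046/(42569 - √2*I*√4197/9/2) = 12046/(42569 - I*√8394/18)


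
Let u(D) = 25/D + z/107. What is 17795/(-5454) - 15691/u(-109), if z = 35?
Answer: -166354137947/1036260 ≈ -1.6053e+5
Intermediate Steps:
u(D) = 35/107 + 25/D (u(D) = 25/D + 35/107 = 35/107 + 25/D)
17795/(-5454) - 15691/u(-109) = 17795/(-5454) - 15691/(35/107 + 25/(-109)) = 17795*(-1/5454) - 15691/(35/107 + 25*(-1/109)) = -17795/5454 - 15691/(35/107 - 25/109) = -17795/5454 - 15691/1140/11663 = -17795/5454 - 15691*11663/1140 = -17795/5454 - 183004133/1140 = -166354137947/1036260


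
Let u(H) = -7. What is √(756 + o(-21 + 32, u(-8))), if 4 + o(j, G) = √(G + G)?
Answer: √(752 + I*√14) ≈ 27.423 + 0.06822*I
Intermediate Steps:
o(j, G) = -4 + √2*√G (o(j, G) = -4 + √(G + G) = -4 + √(2*G) = -4 + √2*√G)
√(756 + o(-21 + 32, u(-8))) = √(756 + (-4 + √2*√(-7))) = √(756 + (-4 + √2*(I*√7))) = √(756 + (-4 + I*√14)) = √(752 + I*√14)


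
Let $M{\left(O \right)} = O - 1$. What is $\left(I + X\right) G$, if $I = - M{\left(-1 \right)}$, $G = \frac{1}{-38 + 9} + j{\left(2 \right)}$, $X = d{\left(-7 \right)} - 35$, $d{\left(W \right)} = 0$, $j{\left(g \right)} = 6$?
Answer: $- \frac{5709}{29} \approx -196.86$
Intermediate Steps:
$M{\left(O \right)} = -1 + O$
$X = -35$ ($X = 0 - 35 = -35$)
$G = \frac{173}{29}$ ($G = \frac{1}{-38 + 9} + 6 = \frac{1}{-29} + 6 = - \frac{1}{29} + 6 = \frac{173}{29} \approx 5.9655$)
$I = 2$ ($I = - (-1 - 1) = \left(-1\right) \left(-2\right) = 2$)
$\left(I + X\right) G = \left(2 - 35\right) \frac{173}{29} = \left(-33\right) \frac{173}{29} = - \frac{5709}{29}$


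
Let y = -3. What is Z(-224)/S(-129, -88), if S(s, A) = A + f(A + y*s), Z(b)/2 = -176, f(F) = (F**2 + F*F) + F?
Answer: -352/179013 ≈ -0.0019663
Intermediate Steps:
f(F) = F + 2*F**2 (f(F) = (F**2 + F**2) + F = 2*F**2 + F = F + 2*F**2)
Z(b) = -352 (Z(b) = 2*(-176) = -352)
S(s, A) = A + (A - 3*s)*(1 - 6*s + 2*A) (S(s, A) = A + (A - 3*s)*(1 + 2*(A - 3*s)) = A + (A - 3*s)*(1 + (-6*s + 2*A)) = A + (A - 3*s)*(1 - 6*s + 2*A))
Z(-224)/S(-129, -88) = -352/(-88 + (-88 - 3*(-129))*(1 - 6*(-129) + 2*(-88))) = -352/(-88 + (-88 + 387)*(1 + 774 - 176)) = -352/(-88 + 299*599) = -352/(-88 + 179101) = -352/179013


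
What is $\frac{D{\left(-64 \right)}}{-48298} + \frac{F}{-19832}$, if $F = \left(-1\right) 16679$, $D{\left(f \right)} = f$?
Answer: $\frac{403415795}{478922968} \approx 0.84234$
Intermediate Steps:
$F = -16679$
$\frac{D{\left(-64 \right)}}{-48298} + \frac{F}{-19832} = - \frac{64}{-48298} - \frac{16679}{-19832} = \left(-64\right) \left(- \frac{1}{48298}\right) - - \frac{16679}{19832} = \frac{32}{24149} + \frac{16679}{19832} = \frac{403415795}{478922968}$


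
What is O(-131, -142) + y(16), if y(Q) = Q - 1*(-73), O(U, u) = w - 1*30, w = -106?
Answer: -47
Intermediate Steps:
O(U, u) = -136 (O(U, u) = -106 - 1*30 = -106 - 30 = -136)
y(Q) = 73 + Q (y(Q) = Q + 73 = 73 + Q)
O(-131, -142) + y(16) = -136 + (73 + 16) = -136 + 89 = -47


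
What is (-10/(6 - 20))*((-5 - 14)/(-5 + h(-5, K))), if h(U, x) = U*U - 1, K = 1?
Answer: -5/7 ≈ -0.71429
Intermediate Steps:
h(U, x) = -1 + U² (h(U, x) = U² - 1 = -1 + U²)
(-10/(6 - 20))*((-5 - 14)/(-5 + h(-5, K))) = (-10/(6 - 20))*((-5 - 14)/(-5 + (-1 + (-5)²))) = (-10/(-14))*(-19/(-5 + (-1 + 25))) = (-10*(-1/14))*(-19/(-5 + 24)) = 5*(-19/19)/7 = 5*(-19*1/19)/7 = (5/7)*(-1) = -5/7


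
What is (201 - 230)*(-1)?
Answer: 29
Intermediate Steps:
(201 - 230)*(-1) = -29*(-1) = 29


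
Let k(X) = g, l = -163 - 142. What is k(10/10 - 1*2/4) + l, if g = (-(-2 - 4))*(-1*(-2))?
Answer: -293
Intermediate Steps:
l = -305
g = 12 (g = -1*(-6)*2 = 6*2 = 12)
k(X) = 12
k(10/10 - 1*2/4) + l = 12 - 305 = -293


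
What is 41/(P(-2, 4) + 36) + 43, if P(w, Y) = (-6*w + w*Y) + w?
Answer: 1675/38 ≈ 44.079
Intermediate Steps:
P(w, Y) = -5*w + Y*w (P(w, Y) = (-6*w + Y*w) + w = -5*w + Y*w)
41/(P(-2, 4) + 36) + 43 = 41/(-2*(-5 + 4) + 36) + 43 = 41/(-2*(-1) + 36) + 43 = 41/(2 + 36) + 43 = 41/38 + 43 = 1675/38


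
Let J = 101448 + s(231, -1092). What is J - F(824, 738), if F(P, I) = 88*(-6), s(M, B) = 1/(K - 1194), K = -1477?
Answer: 272377895/2671 ≈ 1.0198e+5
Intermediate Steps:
s(M, B) = -1/2671 (s(M, B) = 1/(-1477 - 1194) = 1/(-2671) = -1/2671)
F(P, I) = -528
J = 270967607/2671 (J = 101448 - 1/2671 = 270967607/2671 ≈ 1.0145e+5)
J - F(824, 738) = 270967607/2671 - 1*(-528) = 270967607/2671 + 528 = 272377895/2671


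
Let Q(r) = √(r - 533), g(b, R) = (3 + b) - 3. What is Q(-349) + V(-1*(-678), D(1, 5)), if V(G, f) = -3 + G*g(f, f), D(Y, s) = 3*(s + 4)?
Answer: 18303 + 21*I*√2 ≈ 18303.0 + 29.698*I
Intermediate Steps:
g(b, R) = b
D(Y, s) = 12 + 3*s (D(Y, s) = 3*(4 + s) = 12 + 3*s)
V(G, f) = -3 + G*f
Q(r) = √(-533 + r)
Q(-349) + V(-1*(-678), D(1, 5)) = √(-533 - 349) + (-3 + (-1*(-678))*(12 + 3*5)) = √(-882) + (-3 + 678*(12 + 15)) = 21*I*√2 + (-3 + 678*27) = 21*I*√2 + (-3 + 18306) = 21*I*√2 + 18303 = 18303 + 21*I*√2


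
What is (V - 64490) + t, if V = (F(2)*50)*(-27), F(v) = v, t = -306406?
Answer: -373596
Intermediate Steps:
V = -2700 (V = (2*50)*(-27) = 100*(-27) = -2700)
(V - 64490) + t = (-2700 - 64490) - 306406 = -67190 - 306406 = -373596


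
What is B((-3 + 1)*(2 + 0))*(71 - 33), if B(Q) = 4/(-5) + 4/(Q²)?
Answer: -209/10 ≈ -20.900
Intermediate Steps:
B(Q) = -⅘ + 4/Q² (B(Q) = 4*(-⅕) + 4/Q² = -⅘ + 4/Q²)
B((-3 + 1)*(2 + 0))*(71 - 33) = (-⅘ + 4/((-3 + 1)*(2 + 0))²)*(71 - 33) = (-⅘ + 4/(-2*2)²)*38 = (-⅘ + 4/(-4)²)*38 = (-⅘ + 4*(1/16))*38 = (-⅘ + ¼)*38 = -11/20*38 = -209/10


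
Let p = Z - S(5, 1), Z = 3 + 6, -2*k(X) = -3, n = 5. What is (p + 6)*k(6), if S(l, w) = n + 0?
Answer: 15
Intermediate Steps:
k(X) = 3/2 (k(X) = -½*(-3) = 3/2)
Z = 9
S(l, w) = 5 (S(l, w) = 5 + 0 = 5)
p = 4 (p = 9 - 1*5 = 9 - 5 = 4)
(p + 6)*k(6) = (4 + 6)*(3/2) = 10*(3/2) = 15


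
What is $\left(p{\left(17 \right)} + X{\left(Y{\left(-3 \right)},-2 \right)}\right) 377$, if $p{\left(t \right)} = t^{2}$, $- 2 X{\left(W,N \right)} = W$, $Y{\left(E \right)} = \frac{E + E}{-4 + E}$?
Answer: $\frac{761540}{7} \approx 1.0879 \cdot 10^{5}$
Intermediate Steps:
$Y{\left(E \right)} = \frac{2 E}{-4 + E}$
$X{\left(W,N \right)} = - \frac{W}{2}$
$\left(p{\left(17 \right)} + X{\left(Y{\left(-3 \right)},-2 \right)}\right) 377 = \left(17^{2} - \frac{2 \left(-3\right) \frac{1}{-4 - 3}}{2}\right) 377 = \left(289 - \frac{2 \left(-3\right) \frac{1}{-7}}{2}\right) 377 = \left(289 - \frac{2 \left(-3\right) \left(- \frac{1}{7}\right)}{2}\right) 377 = \left(289 - \frac{3}{7}\right) 377 = \frac{2020}{7} \cdot 377 = \frac{761540}{7}$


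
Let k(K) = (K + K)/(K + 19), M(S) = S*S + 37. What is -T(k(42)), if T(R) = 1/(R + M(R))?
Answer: -3721/149857 ≈ -0.024830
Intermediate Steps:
M(S) = 37 + S² (M(S) = S² + 37 = 37 + S²)
k(K) = 2*K/(19 + K) (k(K) = (2*K)/(19 + K) = 2*K/(19 + K))
T(R) = 1/(37 + R + R²) (T(R) = 1/(R + (37 + R²)) = 1/(37 + R + R²))
-T(k(42)) = -1/(37 + 2*42/(19 + 42) + (2*42/(19 + 42))²) = -1/(37 + 2*42/61 + (2*42/61)²) = -1/(37 + 2*42*(1/61) + (2*42*(1/61))²) = -1/(37 + 84/61 + (84/61)²) = -1/(37 + 84/61 + 7056/3721) = -1/149857/3721 = -1*3721/149857 = -3721/149857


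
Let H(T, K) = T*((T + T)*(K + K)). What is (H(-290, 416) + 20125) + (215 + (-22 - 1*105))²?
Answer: 139970269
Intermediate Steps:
H(T, K) = 4*K*T² (H(T, K) = T*((2*T)*(2*K)) = T*(4*K*T) = 4*K*T²)
(H(-290, 416) + 20125) + (215 + (-22 - 1*105))² = (4*416*(-290)² + 20125) + (215 + (-22 - 1*105))² = (4*416*84100 + 20125) + (215 + (-22 - 105))² = (139942400 + 20125) + (215 - 127)² = 139962525 + 88² = 139962525 + 7744 = 139970269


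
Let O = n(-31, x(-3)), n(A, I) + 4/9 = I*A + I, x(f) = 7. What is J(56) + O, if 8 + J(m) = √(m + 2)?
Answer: -1966/9 + √58 ≈ -210.83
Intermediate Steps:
J(m) = -8 + √(2 + m) (J(m) = -8 + √(m + 2) = -8 + √(2 + m))
n(A, I) = -4/9 + I + A*I (n(A, I) = -4/9 + (I*A + I) = -4/9 + (A*I + I) = -4/9 + (I + A*I) = -4/9 + I + A*I)
O = -1894/9 (O = -4/9 + 7 - 31*7 = -4/9 + 7 - 217 = -1894/9 ≈ -210.44)
J(56) + O = (-8 + √(2 + 56)) - 1894/9 = (-8 + √58) - 1894/9 = -1966/9 + √58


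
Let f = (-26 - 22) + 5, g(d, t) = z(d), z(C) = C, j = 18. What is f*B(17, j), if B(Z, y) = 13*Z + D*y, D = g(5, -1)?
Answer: -13373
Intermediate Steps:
g(d, t) = d
D = 5
B(Z, y) = 5*y + 13*Z (B(Z, y) = 13*Z + 5*y = 5*y + 13*Z)
f = -43 (f = -48 + 5 = -43)
f*B(17, j) = -43*(5*18 + 13*17) = -43*(90 + 221) = -43*311 = -13373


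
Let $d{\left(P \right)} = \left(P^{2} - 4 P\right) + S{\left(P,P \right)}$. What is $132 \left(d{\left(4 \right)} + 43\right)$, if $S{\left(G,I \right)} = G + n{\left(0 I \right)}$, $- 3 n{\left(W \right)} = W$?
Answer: $6204$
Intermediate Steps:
$n{\left(W \right)} = - \frac{W}{3}$
$S{\left(G,I \right)} = G$ ($S{\left(G,I \right)} = G - \frac{0 I}{3} = G - 0 = G + 0 = G$)
$d{\left(P \right)} = P^{2} - 3 P$ ($d{\left(P \right)} = \left(P^{2} - 4 P\right) + P = P^{2} - 3 P$)
$132 \left(d{\left(4 \right)} + 43\right) = 132 \left(4 \left(-3 + 4\right) + 43\right) = 132 \left(4 \cdot 1 + 43\right) = 132 \left(4 + 43\right) = 132 \cdot 47 = 6204$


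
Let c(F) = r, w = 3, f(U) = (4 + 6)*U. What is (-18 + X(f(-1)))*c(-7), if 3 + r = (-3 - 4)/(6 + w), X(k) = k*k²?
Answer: 34612/9 ≈ 3845.8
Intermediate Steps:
f(U) = 10*U
X(k) = k³
r = -34/9 (r = -3 + (-3 - 4)/(6 + 3) = -3 - 7/9 = -34/9 ≈ -3.7778)
c(F) = -34/9
(-18 + X(f(-1)))*c(-7) = (-18 + (10*(-1))³)*(-34/9) = (-18 + (-10)³)*(-34/9) = (-18 - 1000)*(-34/9) = -1018*(-34/9) = 34612/9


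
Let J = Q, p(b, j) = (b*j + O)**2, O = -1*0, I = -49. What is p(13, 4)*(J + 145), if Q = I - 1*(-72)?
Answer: 454272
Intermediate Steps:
O = 0
Q = 23 (Q = -49 - 1*(-72) = -49 + 72 = 23)
p(b, j) = b**2*j**2 (p(b, j) = (b*j + 0)**2 = (b*j)**2 = b**2*j**2)
J = 23
p(13, 4)*(J + 145) = (13**2*4**2)*(23 + 145) = (169*16)*168 = 2704*168 = 454272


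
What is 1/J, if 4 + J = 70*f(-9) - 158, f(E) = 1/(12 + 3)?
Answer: -3/472 ≈ -0.0063559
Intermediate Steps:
f(E) = 1/15
J = -472/3 (J = -4 + (70*(1/15) - 158) = -4 + (14/3 - 158) = -4 - 460/3 = -472/3 ≈ -157.33)
1/J = 1/(-472/3) = -3/472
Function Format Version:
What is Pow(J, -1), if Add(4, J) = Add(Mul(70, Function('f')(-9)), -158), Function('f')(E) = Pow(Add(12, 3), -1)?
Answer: Rational(-3, 472) ≈ -0.0063559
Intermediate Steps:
Function('f')(E) = Rational(1, 15) (Function('f')(E) = Pow(15, -1) = Rational(1, 15))
J = Rational(-472, 3) (J = Add(-4, Add(Mul(70, Rational(1, 15)), -158)) = Add(-4, Add(Rational(14, 3), -158)) = Add(-4, Rational(-460, 3)) = Rational(-472, 3) ≈ -157.33)
Pow(J, -1) = Pow(Rational(-472, 3), -1) = Rational(-3, 472)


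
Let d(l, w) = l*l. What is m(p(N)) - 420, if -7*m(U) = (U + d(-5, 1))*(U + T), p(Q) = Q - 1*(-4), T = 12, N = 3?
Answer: -3548/7 ≈ -506.86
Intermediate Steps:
d(l, w) = l**2
p(Q) = 4 + Q (p(Q) = Q + 4 = 4 + Q)
m(U) = -(12 + U)*(25 + U)/7 (m(U) = -(U + (-5)**2)*(U + 12)/7 = -(U + 25)*(12 + U)/7 = -(25 + U)*(12 + U)/7 = -(12 + U)*(25 + U)/7)
m(p(N)) - 420 = (-300/7 - 37*(4 + 3)/7 - (4 + 3)**2/7) - 420 = (-300/7 - 37/7*7 - 1/7*7**2) - 420 = (-300/7 - 37 - 1/7*49) - 420 = (-300/7 - 37 - 7) - 420 = -608/7 - 420 = -3548/7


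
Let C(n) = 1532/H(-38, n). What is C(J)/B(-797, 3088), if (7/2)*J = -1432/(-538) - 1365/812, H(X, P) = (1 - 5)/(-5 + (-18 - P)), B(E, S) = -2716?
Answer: -973786309/296625224 ≈ -3.2829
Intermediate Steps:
H(X, P) = -4/(-23 - P)
J = 30601/109214 (J = 2*(-1432/(-538) - 1365/812)/7 = 2*(-1432*(-1/538) - 1365*1/812)/7 = 2*(716/269 - 195/116)/7 = (2/7)*(30601/31204) = 30601/109214 ≈ 0.28019)
C(n) = 8809 + 383*n (C(n) = 1532/((4/(23 + n))) = 1532*(23/4 + n/4) = 8809 + 383*n)
C(J)/B(-797, 3088) = (8809 + 383*(30601/109214))/(-2716) = (8809 + 11720183/109214)*(-1/2716) = (973786309/109214)*(-1/2716) = -973786309/296625224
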